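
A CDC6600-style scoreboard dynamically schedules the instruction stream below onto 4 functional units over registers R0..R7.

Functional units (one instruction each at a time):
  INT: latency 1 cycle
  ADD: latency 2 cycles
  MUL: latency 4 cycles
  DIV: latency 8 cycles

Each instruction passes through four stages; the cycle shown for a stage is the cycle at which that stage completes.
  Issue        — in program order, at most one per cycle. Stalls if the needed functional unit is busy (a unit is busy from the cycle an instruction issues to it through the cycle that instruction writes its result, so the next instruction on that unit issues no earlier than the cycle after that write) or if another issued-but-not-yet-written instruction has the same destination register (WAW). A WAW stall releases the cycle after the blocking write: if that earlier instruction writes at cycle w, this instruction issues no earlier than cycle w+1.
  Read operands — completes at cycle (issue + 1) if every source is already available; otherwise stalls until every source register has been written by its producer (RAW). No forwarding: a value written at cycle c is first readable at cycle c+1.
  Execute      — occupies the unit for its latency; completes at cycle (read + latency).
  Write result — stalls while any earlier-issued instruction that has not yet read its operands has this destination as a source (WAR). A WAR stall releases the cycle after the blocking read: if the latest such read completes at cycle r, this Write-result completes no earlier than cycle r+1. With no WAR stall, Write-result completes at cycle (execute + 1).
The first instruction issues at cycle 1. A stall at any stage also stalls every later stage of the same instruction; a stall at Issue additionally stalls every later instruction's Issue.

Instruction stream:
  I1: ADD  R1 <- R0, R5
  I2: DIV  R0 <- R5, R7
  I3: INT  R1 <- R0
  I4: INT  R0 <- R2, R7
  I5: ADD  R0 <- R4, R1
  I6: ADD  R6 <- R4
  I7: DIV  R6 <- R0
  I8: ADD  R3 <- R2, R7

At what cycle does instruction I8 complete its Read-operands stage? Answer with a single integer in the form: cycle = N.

cycle = 32

[1] I1→ADD
[2] I1 RO | I2→DIV
[3] I2 RO
[4] I1 EX
[5] I1 WR R1
[6] I3→INT
[11] I2 EX
[12] I2 WR R0
[13] I3 RO
[14] I3 EX
[15] I3 WR R1
[16] I4→INT
[17] I4 RO
[18] I4 EX
[19] I4 WR R0
[20] I5→ADD
[21] I5 RO
[23] I5 EX
[24] I5 WR R0
[25] I6→ADD
[26] I6 RO
[28] I6 EX
[29] I6 WR R6
[30] I7→DIV
[31] I7 RO | I8→ADD
[32] I8 RO
[34] I8 EX
[35] I8 WR R3
[39] I7 EX
[40] I7 WR R6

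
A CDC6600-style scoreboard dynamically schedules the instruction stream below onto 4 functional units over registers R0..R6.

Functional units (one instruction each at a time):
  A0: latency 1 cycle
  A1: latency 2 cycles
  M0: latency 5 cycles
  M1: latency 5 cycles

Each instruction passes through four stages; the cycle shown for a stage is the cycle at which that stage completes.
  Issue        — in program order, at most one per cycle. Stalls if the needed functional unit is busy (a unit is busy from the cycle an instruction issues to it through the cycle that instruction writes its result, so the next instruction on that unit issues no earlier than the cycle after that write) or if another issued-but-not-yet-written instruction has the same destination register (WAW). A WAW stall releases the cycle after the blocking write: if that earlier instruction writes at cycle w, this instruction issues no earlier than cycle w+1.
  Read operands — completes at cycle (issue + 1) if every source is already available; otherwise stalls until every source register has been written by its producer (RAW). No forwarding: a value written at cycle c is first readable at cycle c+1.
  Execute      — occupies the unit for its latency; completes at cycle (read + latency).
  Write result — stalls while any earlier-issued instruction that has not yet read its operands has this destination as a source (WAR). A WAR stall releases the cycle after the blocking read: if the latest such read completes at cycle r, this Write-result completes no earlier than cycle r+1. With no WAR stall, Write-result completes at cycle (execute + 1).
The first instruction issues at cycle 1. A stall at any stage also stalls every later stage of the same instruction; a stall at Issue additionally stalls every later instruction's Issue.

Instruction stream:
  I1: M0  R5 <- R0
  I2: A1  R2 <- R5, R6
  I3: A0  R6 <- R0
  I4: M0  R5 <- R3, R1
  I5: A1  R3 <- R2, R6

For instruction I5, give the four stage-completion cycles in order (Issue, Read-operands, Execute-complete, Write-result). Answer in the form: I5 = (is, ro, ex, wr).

I5 = (13, 14, 16, 17)

t=1  I1 issues→M0
t=2  I1 reads; I2 issues→A1
t=3  I3 issues→A0
t=4  I3 reads
t=5  I3 exec-done
t=7  I1 exec-done
t=8  I1 writes R5
t=9  I2 reads; I4 issues→M0
t=10  I3 writes R6; I4 reads
t=11  I2 exec-done
t=12  I2 writes R2
t=13  I5 issues→A1
t=14  I5 reads
t=15  I4 exec-done
t=16  I4 writes R5; I5 exec-done
t=17  I5 writes R3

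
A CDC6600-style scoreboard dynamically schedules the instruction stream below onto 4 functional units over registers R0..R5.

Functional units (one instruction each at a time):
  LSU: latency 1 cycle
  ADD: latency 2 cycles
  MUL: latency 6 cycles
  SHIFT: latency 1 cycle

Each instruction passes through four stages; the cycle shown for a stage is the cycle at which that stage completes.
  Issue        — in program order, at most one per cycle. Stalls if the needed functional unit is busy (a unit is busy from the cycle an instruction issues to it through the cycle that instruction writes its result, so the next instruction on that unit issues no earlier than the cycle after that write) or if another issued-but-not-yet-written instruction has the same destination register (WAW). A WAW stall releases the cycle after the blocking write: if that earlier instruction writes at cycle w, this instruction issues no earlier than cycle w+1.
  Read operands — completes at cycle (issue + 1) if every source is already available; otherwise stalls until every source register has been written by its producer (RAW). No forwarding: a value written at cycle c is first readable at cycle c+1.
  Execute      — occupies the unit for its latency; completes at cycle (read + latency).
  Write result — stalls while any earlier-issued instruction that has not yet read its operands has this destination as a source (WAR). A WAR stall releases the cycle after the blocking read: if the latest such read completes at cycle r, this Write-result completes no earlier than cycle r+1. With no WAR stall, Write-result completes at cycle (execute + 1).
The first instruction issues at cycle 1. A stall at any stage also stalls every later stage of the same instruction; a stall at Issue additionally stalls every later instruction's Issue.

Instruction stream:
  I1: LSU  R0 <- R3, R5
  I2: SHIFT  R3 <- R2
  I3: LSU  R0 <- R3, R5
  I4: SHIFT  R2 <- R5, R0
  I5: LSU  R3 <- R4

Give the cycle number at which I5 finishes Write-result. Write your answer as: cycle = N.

cycle = 12

cycle 1: I1→LSU
cycle 2: I1 RO, I2→SHIFT
cycle 3: I1 EX, I2 RO
cycle 4: I1 WR R0, I2 EX
cycle 5: I2 WR R3, I3→LSU
cycle 6: I3 RO, I4→SHIFT
cycle 7: I3 EX
cycle 8: I3 WR R0
cycle 9: I4 RO, I5→LSU
cycle 10: I4 EX, I5 RO
cycle 11: I4 WR R2, I5 EX
cycle 12: I5 WR R3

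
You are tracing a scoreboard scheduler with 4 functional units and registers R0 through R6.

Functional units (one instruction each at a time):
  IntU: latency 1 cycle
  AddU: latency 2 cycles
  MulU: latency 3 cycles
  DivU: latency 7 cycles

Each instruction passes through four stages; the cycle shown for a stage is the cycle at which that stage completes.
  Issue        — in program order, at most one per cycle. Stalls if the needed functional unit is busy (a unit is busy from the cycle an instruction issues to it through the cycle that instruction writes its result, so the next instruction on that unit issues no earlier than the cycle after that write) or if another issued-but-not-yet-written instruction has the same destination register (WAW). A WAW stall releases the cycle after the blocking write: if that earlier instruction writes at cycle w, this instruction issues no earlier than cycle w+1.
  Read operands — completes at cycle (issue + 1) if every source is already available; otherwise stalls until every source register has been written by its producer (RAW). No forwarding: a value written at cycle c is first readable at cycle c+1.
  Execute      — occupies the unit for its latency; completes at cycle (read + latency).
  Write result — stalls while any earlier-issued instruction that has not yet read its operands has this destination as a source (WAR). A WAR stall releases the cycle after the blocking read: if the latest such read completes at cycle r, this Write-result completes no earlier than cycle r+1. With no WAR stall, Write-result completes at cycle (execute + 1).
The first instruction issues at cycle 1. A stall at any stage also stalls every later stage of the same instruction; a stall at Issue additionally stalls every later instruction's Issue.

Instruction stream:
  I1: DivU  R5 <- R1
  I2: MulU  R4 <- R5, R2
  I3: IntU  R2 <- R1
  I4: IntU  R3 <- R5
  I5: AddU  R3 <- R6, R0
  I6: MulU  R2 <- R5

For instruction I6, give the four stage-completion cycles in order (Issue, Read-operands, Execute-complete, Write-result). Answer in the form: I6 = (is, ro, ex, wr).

t=1  I1 issues→DivU
t=2  I1 reads | I2 issues→MulU
t=3  I3 issues→IntU
t=4  I3 reads
t=5  I3 exec-done
t=9  I1 exec-done
t=10  I1 writes R5
t=11  I2 reads
t=12  I3 writes R2
t=13  I4 issues→IntU
t=14  I2 exec-done | I4 reads
t=15  I2 writes R4 | I4 exec-done
t=16  I4 writes R3
t=17  I5 issues→AddU
t=18  I5 reads | I6 issues→MulU
t=19  I6 reads
t=20  I5 exec-done
t=21  I5 writes R3
t=22  I6 exec-done
t=23  I6 writes R2

I6 = (18, 19, 22, 23)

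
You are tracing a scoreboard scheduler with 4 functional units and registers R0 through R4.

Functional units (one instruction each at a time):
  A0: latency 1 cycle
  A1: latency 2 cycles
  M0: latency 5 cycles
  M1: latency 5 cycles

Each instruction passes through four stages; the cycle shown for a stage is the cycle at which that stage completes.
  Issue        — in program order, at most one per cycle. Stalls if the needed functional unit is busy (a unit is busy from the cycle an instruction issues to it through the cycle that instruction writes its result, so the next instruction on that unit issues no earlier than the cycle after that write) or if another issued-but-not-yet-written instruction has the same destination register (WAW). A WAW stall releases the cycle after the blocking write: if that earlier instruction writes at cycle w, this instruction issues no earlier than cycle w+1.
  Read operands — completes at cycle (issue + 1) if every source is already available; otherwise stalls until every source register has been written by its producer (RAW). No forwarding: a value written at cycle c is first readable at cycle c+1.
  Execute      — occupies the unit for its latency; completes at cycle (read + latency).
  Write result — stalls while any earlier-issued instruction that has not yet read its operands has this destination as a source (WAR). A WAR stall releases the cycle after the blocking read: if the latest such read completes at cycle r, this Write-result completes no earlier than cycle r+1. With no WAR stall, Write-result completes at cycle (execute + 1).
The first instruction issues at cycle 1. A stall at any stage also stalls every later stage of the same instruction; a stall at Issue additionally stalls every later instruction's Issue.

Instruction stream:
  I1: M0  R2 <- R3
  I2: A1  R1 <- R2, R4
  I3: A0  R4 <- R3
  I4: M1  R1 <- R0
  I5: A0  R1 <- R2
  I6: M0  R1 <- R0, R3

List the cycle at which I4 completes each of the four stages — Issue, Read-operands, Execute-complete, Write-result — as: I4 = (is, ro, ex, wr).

  I1 | 1 | 2 | 7 | 8
  I2 | 2 | 9 | 11 | 12   RAW R2: wait I1 write@8
  I3 | 3 | 4 | 5 | 10   WAR R4: wait I2 read@9
  I4 | 13 | 14 | 19 | 20   WAW R1: wait I2 write@12
  I5 | 21 | 22 | 23 | 24   WAW R1: wait I4 write@20
  I6 | 25 | 26 | 31 | 32   WAW R1: wait I5 write@24

I4 = (13, 14, 19, 20)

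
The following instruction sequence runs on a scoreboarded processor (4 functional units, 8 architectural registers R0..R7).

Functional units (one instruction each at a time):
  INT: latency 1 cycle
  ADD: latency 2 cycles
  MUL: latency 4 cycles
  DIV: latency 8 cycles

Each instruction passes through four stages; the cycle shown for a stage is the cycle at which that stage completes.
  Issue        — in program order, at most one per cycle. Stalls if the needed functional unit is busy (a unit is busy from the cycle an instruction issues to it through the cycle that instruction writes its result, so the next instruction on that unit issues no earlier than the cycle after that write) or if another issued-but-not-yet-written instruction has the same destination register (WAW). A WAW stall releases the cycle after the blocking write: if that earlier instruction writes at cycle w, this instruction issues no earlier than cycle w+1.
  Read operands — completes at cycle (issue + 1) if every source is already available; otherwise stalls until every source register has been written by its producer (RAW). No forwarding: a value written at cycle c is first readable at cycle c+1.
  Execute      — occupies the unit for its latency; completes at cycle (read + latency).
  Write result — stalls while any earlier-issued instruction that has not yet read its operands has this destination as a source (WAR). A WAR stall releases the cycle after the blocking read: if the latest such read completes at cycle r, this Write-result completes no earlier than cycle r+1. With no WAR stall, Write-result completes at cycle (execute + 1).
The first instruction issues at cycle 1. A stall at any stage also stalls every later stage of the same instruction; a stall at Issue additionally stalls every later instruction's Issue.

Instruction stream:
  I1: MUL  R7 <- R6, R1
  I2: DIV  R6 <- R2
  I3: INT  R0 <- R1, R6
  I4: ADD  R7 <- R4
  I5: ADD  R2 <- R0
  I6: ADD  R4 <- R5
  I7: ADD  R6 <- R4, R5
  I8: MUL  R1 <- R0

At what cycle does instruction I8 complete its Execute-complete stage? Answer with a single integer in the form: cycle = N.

cycle = 31

[1] I1 dispatched to MUL
[2] I1 operands ready · I2 dispatched to DIV
[3] I2 operands ready · I3 dispatched to INT
[6] I1 complete
[7] R7←I1
[8] I4 dispatched to ADD
[9] I4 operands ready
[11] I2 complete · I4 complete
[12] R6←I2 · R7←I4
[13] I3 operands ready · I5 dispatched to ADD
[14] I3 complete
[15] R0←I3
[16] I5 operands ready
[18] I5 complete
[19] R2←I5
[20] I6 dispatched to ADD
[21] I6 operands ready
[23] I6 complete
[24] R4←I6
[25] I7 dispatched to ADD
[26] I7 operands ready · I8 dispatched to MUL
[27] I8 operands ready
[28] I7 complete
[29] R6←I7
[31] I8 complete
[32] R1←I8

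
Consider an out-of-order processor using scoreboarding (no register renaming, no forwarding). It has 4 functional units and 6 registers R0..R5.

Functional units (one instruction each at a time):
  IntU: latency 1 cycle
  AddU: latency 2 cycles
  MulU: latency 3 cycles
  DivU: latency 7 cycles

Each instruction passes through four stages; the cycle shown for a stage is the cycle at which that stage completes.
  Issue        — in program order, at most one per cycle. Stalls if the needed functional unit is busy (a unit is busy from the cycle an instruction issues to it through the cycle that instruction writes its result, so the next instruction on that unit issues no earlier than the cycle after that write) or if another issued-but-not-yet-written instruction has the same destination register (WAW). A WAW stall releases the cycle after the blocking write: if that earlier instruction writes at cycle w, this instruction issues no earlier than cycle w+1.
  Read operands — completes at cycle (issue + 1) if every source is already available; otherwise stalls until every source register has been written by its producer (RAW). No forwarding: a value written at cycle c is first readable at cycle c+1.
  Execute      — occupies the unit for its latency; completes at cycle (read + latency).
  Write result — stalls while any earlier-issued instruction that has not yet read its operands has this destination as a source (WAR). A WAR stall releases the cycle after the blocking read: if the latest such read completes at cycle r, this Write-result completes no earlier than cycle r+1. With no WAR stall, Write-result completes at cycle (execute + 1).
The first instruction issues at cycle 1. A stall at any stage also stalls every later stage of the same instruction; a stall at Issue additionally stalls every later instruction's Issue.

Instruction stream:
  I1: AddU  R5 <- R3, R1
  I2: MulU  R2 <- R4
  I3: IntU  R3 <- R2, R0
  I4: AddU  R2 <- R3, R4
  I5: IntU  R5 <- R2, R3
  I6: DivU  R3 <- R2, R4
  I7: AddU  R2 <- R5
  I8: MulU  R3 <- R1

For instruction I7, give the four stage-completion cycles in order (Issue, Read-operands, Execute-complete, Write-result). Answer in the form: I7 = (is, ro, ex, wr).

[I1] 1/2/4/5
[I2] 2/3/6/7
[I3] 3/8/9/10  (RAW R2: wait I2 write@7)
[I4] 8/11/13/14  (WAW R2: wait I2 write@7; RAW R3: wait I3 write@10)
[I5] 11/15/16/17  (struct: IntU busy until I3 writes@10; RAW R2: wait I4 write@14)
[I6] 12/15/22/23  (RAW R2: wait I4 write@14)
[I7] 15/18/20/21  (struct: AddU busy until I4 writes@14; RAW R5: wait I5 write@17)
[I8] 24/25/28/29  (WAW R3: wait I6 write@23)

I7 = (15, 18, 20, 21)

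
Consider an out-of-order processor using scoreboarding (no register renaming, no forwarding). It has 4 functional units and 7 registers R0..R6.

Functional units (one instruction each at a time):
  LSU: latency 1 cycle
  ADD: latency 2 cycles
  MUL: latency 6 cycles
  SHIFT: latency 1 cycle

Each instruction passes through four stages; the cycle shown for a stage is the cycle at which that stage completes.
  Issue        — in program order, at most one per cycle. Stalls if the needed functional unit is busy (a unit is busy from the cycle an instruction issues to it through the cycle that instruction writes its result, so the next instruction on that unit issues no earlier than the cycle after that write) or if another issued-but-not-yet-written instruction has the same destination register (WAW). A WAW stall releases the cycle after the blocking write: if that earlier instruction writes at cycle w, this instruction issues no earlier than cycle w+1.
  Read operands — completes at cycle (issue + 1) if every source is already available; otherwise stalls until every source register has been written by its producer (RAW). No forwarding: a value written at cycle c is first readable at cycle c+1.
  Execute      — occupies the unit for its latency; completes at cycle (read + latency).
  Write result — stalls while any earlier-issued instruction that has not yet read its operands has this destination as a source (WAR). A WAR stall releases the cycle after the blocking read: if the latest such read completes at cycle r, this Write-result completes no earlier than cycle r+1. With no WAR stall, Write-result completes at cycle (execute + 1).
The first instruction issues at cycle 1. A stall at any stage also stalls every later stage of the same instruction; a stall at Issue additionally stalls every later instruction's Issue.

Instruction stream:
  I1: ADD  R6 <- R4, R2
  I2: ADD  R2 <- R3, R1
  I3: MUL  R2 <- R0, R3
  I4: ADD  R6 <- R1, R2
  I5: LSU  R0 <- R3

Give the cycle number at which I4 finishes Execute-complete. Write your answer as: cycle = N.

cycle = 22

1) issue 1, read 2, done 4, write 5
2) issue 6, read 7, done 9, write 10  <struct: ADD busy until I1 writes@5>
3) issue 11, read 12, done 18, write 19  <WAW R2: wait I2 write@10>
4) issue 12, read 20, done 22, write 23  <RAW R2: wait I3 write@19>
5) issue 13, read 14, done 15, write 16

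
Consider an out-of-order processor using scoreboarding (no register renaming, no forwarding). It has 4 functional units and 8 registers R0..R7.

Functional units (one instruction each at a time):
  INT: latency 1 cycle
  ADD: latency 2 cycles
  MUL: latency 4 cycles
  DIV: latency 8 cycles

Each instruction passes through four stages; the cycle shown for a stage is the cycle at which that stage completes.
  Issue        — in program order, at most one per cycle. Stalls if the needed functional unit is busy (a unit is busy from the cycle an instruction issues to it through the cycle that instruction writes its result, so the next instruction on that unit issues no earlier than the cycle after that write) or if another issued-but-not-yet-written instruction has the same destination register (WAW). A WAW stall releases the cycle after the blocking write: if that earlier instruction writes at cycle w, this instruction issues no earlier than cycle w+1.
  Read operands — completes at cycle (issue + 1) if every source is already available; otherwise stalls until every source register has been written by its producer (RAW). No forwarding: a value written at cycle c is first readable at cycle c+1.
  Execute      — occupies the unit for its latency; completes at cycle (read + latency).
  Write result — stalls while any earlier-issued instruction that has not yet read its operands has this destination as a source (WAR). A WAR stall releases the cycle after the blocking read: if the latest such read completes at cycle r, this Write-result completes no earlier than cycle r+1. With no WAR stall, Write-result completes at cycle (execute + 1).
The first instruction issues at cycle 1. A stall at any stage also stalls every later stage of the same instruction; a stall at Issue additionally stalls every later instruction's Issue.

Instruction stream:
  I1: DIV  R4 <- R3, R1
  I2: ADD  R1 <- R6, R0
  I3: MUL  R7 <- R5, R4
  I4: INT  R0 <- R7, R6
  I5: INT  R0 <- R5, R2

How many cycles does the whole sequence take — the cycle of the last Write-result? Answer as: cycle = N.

cycle = 24

  I1 | 1 | 2 | 10 | 11
  I2 | 2 | 3 | 5 | 6
  I3 | 3 | 12 | 16 | 17   RAW R4: wait I1 write@11
  I4 | 4 | 18 | 19 | 20   RAW R7: wait I3 write@17
  I5 | 21 | 22 | 23 | 24   struct: INT busy until I4 writes@20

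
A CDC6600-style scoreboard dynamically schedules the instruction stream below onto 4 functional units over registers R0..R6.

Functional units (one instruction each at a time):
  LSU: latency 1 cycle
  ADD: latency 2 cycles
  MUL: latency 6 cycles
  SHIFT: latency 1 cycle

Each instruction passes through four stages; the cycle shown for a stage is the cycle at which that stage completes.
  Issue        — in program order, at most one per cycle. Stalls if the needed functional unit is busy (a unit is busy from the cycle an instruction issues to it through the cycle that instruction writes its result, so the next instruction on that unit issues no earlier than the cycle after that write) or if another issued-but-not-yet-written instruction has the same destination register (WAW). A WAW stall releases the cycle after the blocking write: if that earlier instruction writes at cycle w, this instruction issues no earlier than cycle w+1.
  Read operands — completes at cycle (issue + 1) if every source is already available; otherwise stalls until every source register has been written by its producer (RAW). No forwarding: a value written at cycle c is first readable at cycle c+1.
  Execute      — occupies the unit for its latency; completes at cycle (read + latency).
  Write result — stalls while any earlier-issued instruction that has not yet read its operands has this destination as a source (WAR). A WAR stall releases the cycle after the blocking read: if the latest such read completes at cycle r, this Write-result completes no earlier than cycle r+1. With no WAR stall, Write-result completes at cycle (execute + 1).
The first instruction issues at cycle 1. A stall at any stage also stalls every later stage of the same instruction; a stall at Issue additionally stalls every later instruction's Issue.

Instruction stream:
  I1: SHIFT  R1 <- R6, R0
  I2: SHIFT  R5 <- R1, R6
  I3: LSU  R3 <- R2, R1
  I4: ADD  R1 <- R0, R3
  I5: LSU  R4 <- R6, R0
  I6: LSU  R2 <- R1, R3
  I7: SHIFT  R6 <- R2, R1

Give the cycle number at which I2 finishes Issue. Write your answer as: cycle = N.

t=1  I1 issues→SHIFT
t=2  I1 reads
t=3  I1 exec-done
t=4  I1 writes R1
t=5  I2 issues→SHIFT
t=6  I2 reads | I3 issues→LSU
t=7  I2 exec-done | I3 reads | I4 issues→ADD
t=8  I2 writes R5 | I3 exec-done
t=9  I3 writes R3
t=10  I4 reads | I5 issues→LSU
t=11  I5 reads
t=12  I4 exec-done | I5 exec-done
t=13  I4 writes R1 | I5 writes R4
t=14  I6 issues→LSU
t=15  I6 reads | I7 issues→SHIFT
t=16  I6 exec-done
t=17  I6 writes R2
t=18  I7 reads
t=19  I7 exec-done
t=20  I7 writes R6

cycle = 5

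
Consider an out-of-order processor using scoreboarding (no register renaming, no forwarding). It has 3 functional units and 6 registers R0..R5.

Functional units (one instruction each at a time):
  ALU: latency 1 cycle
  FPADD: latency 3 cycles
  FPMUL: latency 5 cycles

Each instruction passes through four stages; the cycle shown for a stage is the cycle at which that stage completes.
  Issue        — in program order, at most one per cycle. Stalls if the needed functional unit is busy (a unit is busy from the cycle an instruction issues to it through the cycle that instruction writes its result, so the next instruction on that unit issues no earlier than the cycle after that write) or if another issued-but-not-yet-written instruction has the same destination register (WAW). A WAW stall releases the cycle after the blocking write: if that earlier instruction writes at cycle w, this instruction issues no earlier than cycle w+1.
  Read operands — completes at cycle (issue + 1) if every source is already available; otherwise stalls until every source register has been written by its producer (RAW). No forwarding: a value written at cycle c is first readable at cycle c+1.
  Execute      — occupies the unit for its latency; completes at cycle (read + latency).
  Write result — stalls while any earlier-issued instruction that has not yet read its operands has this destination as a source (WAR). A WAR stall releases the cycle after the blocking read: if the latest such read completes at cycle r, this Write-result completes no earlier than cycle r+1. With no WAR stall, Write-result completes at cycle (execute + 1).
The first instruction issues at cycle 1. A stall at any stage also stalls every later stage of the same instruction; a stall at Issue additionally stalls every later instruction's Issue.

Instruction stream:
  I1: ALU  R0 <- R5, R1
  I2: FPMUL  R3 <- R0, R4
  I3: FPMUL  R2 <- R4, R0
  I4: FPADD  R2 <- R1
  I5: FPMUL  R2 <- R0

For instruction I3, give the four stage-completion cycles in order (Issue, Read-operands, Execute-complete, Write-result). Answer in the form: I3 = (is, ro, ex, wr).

  I1 | 1 | 2 | 3 | 4
  I2 | 2 | 5 | 10 | 11   RAW R0: wait I1 write@4
  I3 | 12 | 13 | 18 | 19   struct: FPMUL busy until I2 writes@11
  I4 | 20 | 21 | 24 | 25   WAW R2: wait I3 write@19
  I5 | 26 | 27 | 32 | 33   WAW R2: wait I4 write@25

I3 = (12, 13, 18, 19)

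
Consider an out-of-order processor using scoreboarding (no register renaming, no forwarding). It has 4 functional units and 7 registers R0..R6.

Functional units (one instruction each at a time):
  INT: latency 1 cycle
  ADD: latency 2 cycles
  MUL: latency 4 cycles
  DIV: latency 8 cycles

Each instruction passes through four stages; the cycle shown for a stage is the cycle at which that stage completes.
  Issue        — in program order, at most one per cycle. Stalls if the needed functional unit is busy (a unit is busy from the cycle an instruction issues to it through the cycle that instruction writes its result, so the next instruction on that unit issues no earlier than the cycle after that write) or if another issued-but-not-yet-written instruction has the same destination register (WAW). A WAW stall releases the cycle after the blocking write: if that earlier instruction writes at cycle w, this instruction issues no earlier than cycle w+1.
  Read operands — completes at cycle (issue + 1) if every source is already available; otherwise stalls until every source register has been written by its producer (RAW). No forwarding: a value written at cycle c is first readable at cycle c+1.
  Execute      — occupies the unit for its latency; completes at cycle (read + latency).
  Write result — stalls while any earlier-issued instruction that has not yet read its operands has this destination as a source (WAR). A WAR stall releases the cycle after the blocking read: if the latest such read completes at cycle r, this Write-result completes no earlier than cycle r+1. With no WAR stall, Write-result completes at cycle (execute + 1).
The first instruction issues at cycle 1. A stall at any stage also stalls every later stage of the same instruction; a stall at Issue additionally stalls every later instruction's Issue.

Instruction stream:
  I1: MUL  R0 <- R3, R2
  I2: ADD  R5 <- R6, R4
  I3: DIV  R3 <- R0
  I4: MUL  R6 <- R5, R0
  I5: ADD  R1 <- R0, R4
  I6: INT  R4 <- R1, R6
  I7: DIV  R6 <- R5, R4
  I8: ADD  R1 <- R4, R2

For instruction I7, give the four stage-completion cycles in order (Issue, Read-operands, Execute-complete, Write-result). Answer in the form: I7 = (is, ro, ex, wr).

[I1] 1/2/6/7
[I2] 2/3/5/6
[I3] 3/8/16/17  (RAW R0: wait I1 write@7)
[I4] 8/9/13/14  (struct: MUL busy until I1 writes@7)
[I5] 9/10/12/13
[I6] 10/15/16/17  (RAW R6: wait I4 write@14)
[I7] 18/19/27/28  (struct: DIV busy until I3 writes@17)
[I8] 19/20/22/23

I7 = (18, 19, 27, 28)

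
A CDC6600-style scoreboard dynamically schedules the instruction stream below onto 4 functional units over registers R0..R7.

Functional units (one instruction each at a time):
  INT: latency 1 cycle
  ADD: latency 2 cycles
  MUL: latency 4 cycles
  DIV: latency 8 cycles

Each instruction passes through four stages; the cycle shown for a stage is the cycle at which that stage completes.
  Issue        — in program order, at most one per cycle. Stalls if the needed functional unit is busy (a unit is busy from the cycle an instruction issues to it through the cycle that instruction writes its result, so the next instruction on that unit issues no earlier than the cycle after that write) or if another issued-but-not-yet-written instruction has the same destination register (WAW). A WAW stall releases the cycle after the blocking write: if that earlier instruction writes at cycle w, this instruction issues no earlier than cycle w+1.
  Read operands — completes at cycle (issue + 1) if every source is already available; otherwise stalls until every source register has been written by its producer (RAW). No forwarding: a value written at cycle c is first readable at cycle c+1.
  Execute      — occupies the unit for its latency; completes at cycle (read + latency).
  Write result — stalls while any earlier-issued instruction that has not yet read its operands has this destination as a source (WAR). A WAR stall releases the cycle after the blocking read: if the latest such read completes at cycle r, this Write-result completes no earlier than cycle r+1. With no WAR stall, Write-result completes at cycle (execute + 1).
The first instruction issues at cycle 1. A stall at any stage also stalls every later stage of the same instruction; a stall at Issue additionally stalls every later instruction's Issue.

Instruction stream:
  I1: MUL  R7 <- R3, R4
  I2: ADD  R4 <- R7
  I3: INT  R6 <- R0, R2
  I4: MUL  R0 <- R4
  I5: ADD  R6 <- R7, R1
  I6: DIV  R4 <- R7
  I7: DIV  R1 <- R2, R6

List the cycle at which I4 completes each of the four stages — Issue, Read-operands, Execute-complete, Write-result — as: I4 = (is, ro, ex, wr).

I4 = (8, 12, 16, 17)

c1: I1 dispatched to MUL
c2: I1 operands ready | I2 dispatched to ADD
c3: I3 dispatched to INT
c4: I3 operands ready
c5: I3 complete
c6: I1 complete | R6←I3
c7: R7←I1
c8: I2 operands ready | I4 dispatched to MUL
c10: I2 complete
c11: R4←I2
c12: I4 operands ready | I5 dispatched to ADD
c13: I5 operands ready | I6 dispatched to DIV
c14: I6 operands ready
c15: I5 complete
c16: I4 complete | R6←I5
c17: R0←I4
c22: I6 complete
c23: R4←I6
c24: I7 dispatched to DIV
c25: I7 operands ready
c33: I7 complete
c34: R1←I7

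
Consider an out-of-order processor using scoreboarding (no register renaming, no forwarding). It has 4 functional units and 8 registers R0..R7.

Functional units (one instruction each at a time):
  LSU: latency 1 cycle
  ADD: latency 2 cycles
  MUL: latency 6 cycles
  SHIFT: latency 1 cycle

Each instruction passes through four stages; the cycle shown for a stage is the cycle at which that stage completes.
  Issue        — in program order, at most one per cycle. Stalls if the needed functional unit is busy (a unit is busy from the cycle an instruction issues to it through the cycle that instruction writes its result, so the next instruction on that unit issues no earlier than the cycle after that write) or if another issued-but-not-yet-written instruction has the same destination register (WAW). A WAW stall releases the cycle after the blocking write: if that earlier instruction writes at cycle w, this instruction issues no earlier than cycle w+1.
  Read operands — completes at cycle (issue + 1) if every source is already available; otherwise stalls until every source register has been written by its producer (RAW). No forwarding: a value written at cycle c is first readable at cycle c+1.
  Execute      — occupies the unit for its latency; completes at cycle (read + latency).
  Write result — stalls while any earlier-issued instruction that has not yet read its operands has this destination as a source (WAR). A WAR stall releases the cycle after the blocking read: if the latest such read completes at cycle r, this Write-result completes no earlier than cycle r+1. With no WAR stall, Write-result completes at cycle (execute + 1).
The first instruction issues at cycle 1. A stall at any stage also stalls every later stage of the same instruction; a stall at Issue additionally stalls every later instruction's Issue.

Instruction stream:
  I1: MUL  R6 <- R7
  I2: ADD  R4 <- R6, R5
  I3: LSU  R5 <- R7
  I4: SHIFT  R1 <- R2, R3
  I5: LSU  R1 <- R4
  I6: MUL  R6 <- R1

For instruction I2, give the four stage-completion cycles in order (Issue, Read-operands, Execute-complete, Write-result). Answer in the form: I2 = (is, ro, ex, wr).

[1] I1→MUL
[2] I1 RO · I2→ADD
[3] I3→LSU
[4] I3 RO · I4→SHIFT
[5] I3 EX · I4 RO
[6] I4 EX
[7] I4 WR R1
[8] I1 EX
[9] I1 WR R6
[10] I2 RO
[11] I3 WR R5
[12] I2 EX · I5→LSU
[13] I2 WR R4 · I6→MUL
[14] I5 RO
[15] I5 EX
[16] I5 WR R1
[17] I6 RO
[23] I6 EX
[24] I6 WR R6

I2 = (2, 10, 12, 13)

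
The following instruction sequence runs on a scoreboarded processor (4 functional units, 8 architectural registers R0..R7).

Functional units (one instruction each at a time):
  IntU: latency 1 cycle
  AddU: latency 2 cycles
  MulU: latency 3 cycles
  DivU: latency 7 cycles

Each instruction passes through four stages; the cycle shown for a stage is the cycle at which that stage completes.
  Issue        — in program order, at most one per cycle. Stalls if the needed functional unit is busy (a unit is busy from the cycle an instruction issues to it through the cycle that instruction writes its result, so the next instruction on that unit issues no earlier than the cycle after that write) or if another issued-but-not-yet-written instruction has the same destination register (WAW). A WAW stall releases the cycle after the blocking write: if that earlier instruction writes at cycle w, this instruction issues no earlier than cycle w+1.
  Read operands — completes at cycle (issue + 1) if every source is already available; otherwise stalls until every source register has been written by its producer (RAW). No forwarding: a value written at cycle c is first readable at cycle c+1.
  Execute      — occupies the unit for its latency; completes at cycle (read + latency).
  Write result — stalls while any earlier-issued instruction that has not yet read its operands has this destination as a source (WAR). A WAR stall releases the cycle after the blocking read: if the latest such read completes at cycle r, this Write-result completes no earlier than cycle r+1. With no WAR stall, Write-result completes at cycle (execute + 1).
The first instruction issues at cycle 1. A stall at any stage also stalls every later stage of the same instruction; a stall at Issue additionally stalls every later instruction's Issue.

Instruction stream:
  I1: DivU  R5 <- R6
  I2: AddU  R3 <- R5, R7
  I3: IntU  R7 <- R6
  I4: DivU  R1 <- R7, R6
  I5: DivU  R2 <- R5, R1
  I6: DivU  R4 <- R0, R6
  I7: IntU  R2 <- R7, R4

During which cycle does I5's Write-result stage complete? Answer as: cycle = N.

1) issue 1, read 2, done 9, write 10
2) issue 2, read 11, done 13, write 14  <RAW R5: wait I1 write@10>
3) issue 3, read 4, done 5, write 12  <WAR R7: wait I2 read@11>
4) issue 11, read 13, done 20, write 21  <struct: DivU busy until I1 writes@10 / RAW R7: wait I3 write@12>
5) issue 22, read 23, done 30, write 31  <struct: DivU busy until I4 writes@21>
6) issue 32, read 33, done 40, write 41  <struct: DivU busy until I5 writes@31>
7) issue 33, read 42, done 43, write 44  <RAW R4: wait I6 write@41>

cycle = 31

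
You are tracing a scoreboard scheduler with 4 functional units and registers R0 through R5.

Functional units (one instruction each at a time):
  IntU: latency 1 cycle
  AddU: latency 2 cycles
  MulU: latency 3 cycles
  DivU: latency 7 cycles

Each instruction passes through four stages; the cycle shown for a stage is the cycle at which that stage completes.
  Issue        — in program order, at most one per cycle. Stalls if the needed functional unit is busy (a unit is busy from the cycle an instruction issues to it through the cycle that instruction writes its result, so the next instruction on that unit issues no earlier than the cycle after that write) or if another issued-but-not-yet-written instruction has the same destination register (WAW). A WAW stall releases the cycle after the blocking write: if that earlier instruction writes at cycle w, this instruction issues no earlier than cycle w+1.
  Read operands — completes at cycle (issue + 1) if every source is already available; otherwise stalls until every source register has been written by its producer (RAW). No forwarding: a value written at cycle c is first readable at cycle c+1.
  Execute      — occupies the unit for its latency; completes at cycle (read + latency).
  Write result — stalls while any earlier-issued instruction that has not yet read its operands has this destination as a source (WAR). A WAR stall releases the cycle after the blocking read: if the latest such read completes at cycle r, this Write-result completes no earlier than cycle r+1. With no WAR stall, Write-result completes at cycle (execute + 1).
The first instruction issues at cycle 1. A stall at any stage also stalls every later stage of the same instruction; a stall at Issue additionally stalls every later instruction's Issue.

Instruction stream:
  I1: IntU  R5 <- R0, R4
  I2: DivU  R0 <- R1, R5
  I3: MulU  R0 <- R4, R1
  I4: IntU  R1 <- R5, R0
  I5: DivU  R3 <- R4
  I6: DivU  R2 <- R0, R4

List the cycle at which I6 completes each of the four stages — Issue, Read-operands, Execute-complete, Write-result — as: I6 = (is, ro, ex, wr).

I1: IS=1 RO=2 EX=3 WR=4
I2: IS=2 RO=5 EX=12 WR=13  [RAW R5: wait I1 write@4]
I3: IS=14 RO=15 EX=18 WR=19  [WAW R0: wait I2 write@13]
I4: IS=15 RO=20 EX=21 WR=22  [RAW R0: wait I3 write@19]
I5: IS=16 RO=17 EX=24 WR=25
I6: IS=26 RO=27 EX=34 WR=35  [struct: DivU busy until I5 writes@25]

I6 = (26, 27, 34, 35)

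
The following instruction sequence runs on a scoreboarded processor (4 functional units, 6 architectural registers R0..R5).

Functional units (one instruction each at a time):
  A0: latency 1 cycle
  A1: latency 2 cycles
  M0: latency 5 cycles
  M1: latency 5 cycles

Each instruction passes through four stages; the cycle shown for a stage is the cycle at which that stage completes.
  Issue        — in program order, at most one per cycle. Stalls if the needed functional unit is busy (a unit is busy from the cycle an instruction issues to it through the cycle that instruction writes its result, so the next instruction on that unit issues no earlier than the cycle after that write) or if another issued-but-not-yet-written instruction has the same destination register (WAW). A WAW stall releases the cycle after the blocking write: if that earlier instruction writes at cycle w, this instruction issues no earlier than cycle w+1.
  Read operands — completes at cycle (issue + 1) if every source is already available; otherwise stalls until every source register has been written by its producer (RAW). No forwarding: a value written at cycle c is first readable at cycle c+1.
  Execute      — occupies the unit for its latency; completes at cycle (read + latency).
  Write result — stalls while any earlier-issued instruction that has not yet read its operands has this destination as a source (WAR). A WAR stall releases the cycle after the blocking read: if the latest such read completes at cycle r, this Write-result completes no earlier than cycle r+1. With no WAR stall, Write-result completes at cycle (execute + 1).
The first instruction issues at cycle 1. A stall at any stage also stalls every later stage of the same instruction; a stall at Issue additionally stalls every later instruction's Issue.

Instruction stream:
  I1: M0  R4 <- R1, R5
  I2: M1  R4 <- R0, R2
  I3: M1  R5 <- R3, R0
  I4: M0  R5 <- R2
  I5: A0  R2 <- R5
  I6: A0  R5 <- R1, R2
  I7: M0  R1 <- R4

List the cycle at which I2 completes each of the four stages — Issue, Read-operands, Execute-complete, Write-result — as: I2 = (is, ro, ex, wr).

I1  is:1  ro:2  ex:7  wr:8
I2  is:9  ro:10  ex:15  wr:16  — WAW R4: wait I1 write@8
I3  is:17  ro:18  ex:23  wr:24  — struct: M1 busy until I2 writes@16
I4  is:25  ro:26  ex:31  wr:32  — WAW R5: wait I3 write@24
I5  is:26  ro:33  ex:34  wr:35  — RAW R5: wait I4 write@32
I6  is:36  ro:37  ex:38  wr:39  — struct: A0 busy until I5 writes@35
I7  is:37  ro:38  ex:43  wr:44

I2 = (9, 10, 15, 16)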